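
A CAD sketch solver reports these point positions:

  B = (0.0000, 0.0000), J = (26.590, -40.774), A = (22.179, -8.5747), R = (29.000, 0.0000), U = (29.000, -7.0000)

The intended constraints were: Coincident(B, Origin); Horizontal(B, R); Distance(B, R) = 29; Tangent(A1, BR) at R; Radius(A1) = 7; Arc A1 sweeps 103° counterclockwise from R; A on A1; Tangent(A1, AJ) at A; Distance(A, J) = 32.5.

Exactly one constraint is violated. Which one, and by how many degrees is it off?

Tangent(A1, AJ) at A — off by 5.20°.

B = (0.00, 0.00) ✓; B.y = 0.00, R.y = 0.00 ✓; |BR| = 29.00 ✓; ∠(UR, RB) = 90.00° ✓; |UR| = 7.000 ✓; bearing(U→A) − bearing(U→R) = 103.0° ✓; |UA| = 7.000 ✓; ∠(UA, AJ) = 95.20° ✗; |AJ| = 32.50 ✓.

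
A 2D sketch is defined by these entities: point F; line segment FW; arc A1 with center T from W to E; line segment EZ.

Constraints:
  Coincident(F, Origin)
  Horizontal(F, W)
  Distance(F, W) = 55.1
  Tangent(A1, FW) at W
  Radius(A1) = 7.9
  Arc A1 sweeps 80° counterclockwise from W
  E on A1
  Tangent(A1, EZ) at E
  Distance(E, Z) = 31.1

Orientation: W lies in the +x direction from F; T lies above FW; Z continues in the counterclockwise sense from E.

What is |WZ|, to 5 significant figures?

39.424

F is at the origin; F and W share the same y with |FW| = 55.1 and W on the +x side, so W = (55.100, 0.0000). Tangency of A1 to FW means the radius TW is perpendicular to FW, so T = W + (0, 7.9) = (55.100, 7.9000). On A1, W sits at bearing -90° from T; an 80° counterclockwise sweep puts E at bearing -10°, so E = T + 7.9·(cos -10°, sin -10°) = (62.880, 6.5282). The tangent condition forces TE to be normal to EZ, so EZ runs along (−sin -10°, cos -10°); with |EZ| = 31.1, Z = (68.280, 37.156). Then |WZ| = |Z − W| = 39.424.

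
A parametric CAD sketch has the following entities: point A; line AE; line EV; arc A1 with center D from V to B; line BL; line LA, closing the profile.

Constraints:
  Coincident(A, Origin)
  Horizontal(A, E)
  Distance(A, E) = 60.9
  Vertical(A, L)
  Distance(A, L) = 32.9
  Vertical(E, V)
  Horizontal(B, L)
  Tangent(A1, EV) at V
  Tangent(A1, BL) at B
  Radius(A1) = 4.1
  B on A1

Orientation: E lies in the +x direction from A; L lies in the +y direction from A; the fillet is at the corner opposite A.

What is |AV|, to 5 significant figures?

67.367

The virtual corner opposite A is at (60.900, 32.900). The tangent condition forces DV to be normal to EV and since A1 is tangent to BL there, DB ⟂ BL, with radius 4.1, so the center D sits 4.1 in from both sides at D = (56.800, 28.800). That places the tangent points at V = (60.900, 28.800) on EV and B = (56.800, 32.900) on BL. Then |AV| = |V − A| = 67.367.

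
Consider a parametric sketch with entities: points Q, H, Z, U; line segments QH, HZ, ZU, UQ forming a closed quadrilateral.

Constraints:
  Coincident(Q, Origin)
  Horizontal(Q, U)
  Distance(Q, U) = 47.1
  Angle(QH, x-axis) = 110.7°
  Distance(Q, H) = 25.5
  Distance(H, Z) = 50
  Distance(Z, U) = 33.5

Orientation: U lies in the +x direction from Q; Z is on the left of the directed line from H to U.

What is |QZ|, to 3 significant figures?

51.9

Q is at the origin; Q and U share the same y with |QU| = 47.1 and U in +x, so U = (47.1, 0). QH runs at 110.7° with |QH| = 25.5, so H = (-9.01, 23.9). Z is determined by |HZ| = 50.0 and |ZU| = 33.5 together: it lies at the intersection of circle(H, 50.0) and circle(U, 33.5). With |HU| = 61.0, the foot of the radical line on HU is 41.8 from H and the perpendicular offset is √(50.0² − 41.8²) = 27.5. Taking the left-of-HU solution: Z = (40.2, 32.8).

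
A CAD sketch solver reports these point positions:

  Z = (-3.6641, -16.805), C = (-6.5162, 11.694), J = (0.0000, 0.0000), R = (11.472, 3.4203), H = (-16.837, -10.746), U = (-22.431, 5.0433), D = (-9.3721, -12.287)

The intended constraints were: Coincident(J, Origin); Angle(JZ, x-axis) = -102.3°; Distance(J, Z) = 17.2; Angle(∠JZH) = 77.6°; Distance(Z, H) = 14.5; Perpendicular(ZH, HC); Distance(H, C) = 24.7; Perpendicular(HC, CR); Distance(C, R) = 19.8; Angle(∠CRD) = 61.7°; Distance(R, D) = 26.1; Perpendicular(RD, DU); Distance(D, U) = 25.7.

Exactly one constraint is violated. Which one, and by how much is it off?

Distance(D, U) = 25.7 — off by 4.00.

J = (0.00, 0.00) ✓; JZ at -102.3° ✓; |JZ| = 17.20 ✓; ∠JZH = 77.60° ✓; |ZH| = 14.50 ✓; ∠(ZH, HC) = 90.00° ✓; |HC| = 24.70 ✓; ∠(HC, CR) = 90.00° ✓; |CR| = 19.80 ✓; ∠CRD = 61.70° ✓; |RD| = 26.10 ✓; ∠(RD, DU) = 90.00° ✓; |DU| = 21.70 ✗.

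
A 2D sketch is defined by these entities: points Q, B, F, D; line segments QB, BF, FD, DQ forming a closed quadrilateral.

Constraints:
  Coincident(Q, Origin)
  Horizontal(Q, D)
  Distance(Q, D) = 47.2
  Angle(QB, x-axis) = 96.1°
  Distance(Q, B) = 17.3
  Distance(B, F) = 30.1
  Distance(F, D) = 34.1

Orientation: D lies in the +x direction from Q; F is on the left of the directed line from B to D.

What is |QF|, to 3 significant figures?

38.0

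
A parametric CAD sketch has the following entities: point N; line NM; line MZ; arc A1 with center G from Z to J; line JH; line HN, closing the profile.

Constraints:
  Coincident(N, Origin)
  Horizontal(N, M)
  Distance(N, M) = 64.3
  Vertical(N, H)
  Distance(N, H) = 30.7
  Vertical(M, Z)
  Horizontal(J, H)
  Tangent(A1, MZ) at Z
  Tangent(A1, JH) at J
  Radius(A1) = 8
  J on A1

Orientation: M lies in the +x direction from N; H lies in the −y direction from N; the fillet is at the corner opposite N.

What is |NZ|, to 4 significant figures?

68.19

The virtual corner opposite N is at (64.30, -30.70). Tangency of A1 to MZ means the radius GZ is perpendicular to MZ and A1 meets JH tangentially, so GJ is at right angles to JH, with radius 8.0, so the center G sits 8.0 in from both sides at G = (56.30, -22.70). That places the tangent points at Z = (64.30, -22.70) on MZ and J = (56.30, -30.70) on JH. Then |NZ| = |Z − N| = 68.19.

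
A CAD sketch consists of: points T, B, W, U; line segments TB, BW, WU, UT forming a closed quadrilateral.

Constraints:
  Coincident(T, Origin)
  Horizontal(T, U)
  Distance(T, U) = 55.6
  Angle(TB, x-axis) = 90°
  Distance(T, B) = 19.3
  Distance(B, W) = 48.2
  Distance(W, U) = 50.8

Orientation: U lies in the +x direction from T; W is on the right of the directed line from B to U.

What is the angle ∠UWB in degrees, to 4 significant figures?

72.90°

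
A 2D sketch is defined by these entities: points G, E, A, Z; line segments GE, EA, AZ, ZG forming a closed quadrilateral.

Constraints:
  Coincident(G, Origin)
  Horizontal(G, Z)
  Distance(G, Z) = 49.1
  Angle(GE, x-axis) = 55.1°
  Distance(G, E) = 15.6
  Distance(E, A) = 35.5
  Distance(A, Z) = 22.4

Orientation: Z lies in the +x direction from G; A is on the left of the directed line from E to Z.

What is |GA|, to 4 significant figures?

48.41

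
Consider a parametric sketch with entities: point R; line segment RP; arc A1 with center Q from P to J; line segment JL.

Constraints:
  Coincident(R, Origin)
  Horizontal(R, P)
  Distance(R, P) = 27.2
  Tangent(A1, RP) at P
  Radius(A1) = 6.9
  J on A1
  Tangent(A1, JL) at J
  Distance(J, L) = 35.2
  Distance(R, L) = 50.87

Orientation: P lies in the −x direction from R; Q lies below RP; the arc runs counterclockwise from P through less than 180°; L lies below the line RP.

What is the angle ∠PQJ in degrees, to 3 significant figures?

101°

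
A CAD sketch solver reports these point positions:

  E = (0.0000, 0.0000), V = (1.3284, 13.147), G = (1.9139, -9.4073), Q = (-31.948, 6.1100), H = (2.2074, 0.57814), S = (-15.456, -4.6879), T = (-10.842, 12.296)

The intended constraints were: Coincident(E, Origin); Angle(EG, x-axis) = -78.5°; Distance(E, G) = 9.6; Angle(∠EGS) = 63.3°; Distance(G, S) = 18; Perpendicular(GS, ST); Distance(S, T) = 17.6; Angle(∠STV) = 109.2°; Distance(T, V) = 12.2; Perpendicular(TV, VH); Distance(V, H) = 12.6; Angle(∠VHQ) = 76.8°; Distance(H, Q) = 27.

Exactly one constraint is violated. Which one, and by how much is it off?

Distance(H, Q) = 27 — off by 7.60.

E = (0.00, 0.00) ✓; EG at -78.50° ✓; |EG| = 9.600 ✓; ∠EGS = 63.30° ✓; |GS| = 18.00 ✓; ∠(GS, ST) = 90.00° ✓; |ST| = 17.60 ✓; ∠STV = 109.2° ✓; |TV| = 12.20 ✓; ∠(TV, VH) = 90.00° ✓; |VH| = 12.60 ✓; ∠VHQ = 76.80° ✓; |HQ| = 34.60 ✗.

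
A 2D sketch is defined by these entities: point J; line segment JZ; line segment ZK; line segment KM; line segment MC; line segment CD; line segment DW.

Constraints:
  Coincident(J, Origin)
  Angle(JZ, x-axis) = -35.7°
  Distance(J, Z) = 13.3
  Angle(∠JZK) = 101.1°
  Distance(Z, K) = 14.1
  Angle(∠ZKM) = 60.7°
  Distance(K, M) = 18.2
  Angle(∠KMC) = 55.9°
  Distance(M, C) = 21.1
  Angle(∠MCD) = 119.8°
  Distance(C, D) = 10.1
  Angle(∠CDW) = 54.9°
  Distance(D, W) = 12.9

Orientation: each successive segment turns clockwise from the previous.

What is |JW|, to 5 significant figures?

15.113

J is at the origin; JZ runs at -35.7° with length 13.3, so Z = (10.801, -7.7611). ∠JZK = 101.1° gives ZK at -114.60° from the x-axis; with |ZK| = 14.1, K = (4.9312, -20.581). ∠ZKM = 60.7° gives KM at 126.10° from the x-axis; with |KM| = 18.2, M = (-5.7922, -5.8759). ∠KMC = 55.9° gives MC at 2.0000° from the x-axis; with |MC| = 21.1, C = (15.295, -5.1395). ∠MCD = 119.8° gives CD at -58.200° from the x-axis; with |CD| = 10.1, D = (20.617, -13.723). ∠CDW = 54.9° gives DW at 176.70° from the x-axis; with |DW| = 12.9, W = (7.7386, -12.981). Then |JW| = |W − J| = 15.113.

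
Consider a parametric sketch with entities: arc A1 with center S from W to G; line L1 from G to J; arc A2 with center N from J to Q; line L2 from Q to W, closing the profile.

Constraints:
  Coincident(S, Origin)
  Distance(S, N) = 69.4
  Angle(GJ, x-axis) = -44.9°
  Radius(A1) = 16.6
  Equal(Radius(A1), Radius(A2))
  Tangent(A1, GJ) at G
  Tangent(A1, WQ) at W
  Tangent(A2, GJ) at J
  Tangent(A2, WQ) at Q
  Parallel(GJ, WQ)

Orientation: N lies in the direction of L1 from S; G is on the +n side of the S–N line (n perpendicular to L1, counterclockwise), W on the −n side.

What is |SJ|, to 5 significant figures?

71.358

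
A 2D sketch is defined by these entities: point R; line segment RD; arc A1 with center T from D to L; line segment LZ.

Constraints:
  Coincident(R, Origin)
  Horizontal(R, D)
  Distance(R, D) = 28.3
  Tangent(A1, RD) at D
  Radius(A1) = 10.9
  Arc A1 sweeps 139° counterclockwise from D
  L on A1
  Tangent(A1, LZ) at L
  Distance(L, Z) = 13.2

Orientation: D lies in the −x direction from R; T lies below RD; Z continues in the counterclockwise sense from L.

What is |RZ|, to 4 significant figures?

37.71

R is at the origin; RD is horizontal with |RD| = 28.3 and D on the −x side, so D = (-28.30, 0.000). Since A1 is tangent to RD there, TD ⟂ RD, so T = D + (0, -10.9) = (-28.30, -10.90). On A1, D sits at bearing 90° from T; a 139° counterclockwise sweep puts L at bearing 229°, so L = T + 10.9·(cos 229°, sin 229°) = (-35.45, -19.13). The tangent condition forces TL to be normal to LZ, so LZ runs along (−sin 229°, cos 229°); with |LZ| = 13.2, Z = (-25.49, -27.79). Then |RZ| = |Z − R| = 37.71.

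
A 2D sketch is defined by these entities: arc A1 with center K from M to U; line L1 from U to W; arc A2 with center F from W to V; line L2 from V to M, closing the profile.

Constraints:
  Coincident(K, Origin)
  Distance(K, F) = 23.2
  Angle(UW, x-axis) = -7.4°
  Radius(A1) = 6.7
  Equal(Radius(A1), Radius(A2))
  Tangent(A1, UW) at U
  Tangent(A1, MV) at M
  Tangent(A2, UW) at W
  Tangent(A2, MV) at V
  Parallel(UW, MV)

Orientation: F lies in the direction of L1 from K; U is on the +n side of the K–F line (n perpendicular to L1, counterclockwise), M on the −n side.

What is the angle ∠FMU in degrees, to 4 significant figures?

73.89°

The slot axis is L1's direction at -7.4°, so u = (cos -7.4°, sin -7.4°) = (0.9917, -0.1288) and n = (−sin -7.4°, cos -7.4°) = (0.1288, 0.9917). K is at the origin and F lies 23.2 along u from K, so F = 23.2·u = (23.01, -2.988). Tangency of A1 to both parallel lines with radius 6.7 puts U and M at K ± 6.7·n: U = (0.8629, 6.644), M = (-0.8629, -6.644). Then cos ∠FMU = MF·MU / (|MF||MU|), giving 73.89°.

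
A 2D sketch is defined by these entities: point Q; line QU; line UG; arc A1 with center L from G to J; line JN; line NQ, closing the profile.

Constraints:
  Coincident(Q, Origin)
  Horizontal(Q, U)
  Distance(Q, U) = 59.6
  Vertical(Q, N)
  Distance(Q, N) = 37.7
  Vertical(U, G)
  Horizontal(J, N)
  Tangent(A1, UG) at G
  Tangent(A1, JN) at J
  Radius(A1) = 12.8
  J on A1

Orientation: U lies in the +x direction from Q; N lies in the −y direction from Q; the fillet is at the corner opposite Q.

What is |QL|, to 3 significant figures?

53.0

Q is at the origin; Q and U share the same y with |QU| = 59.6 and U on the +x side, so U = (59.6, 0.00). Q and N share the same x with |QN| = 37.7 and N on the −y side, so N = (0.00, -37.7). The virtual corner opposite Q is at (59.6, -37.7). The tangent condition forces LG to be normal to UG and since A1 is tangent to JN there, LJ ⟂ JN, with radius 12.8, so the center L sits 12.8 in from both sides at L = (46.8, -24.9). Then |QL| = |L − Q| = 53.0.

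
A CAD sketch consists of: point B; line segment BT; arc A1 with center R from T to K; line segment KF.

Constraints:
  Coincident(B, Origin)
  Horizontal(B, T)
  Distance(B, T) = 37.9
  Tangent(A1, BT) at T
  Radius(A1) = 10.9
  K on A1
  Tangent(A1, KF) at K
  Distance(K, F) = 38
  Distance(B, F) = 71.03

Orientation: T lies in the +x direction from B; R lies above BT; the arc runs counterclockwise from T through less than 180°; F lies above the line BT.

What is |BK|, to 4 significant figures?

49.70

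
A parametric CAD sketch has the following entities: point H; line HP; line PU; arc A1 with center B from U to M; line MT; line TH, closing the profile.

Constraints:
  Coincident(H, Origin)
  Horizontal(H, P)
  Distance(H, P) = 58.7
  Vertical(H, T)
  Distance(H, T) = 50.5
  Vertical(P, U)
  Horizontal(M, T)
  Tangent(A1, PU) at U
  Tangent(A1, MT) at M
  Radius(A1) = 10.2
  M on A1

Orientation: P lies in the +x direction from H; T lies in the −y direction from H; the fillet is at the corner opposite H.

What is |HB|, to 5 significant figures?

63.058

H is at the origin; H and P share the same y with |HP| = 58.7 and P on the +x side, so P = (58.700, 0.0000). HT is vertical with |HT| = 50.5 and T on the −y side, so T = (0.0000, -50.500). The virtual corner opposite H is at (58.700, -50.500). The tangent condition forces BU to be normal to PU and since A1 is tangent to MT there, BM ⟂ MT, with radius 10.2, so the center B sits 10.2 in from both sides at B = (48.500, -40.300). Then |HB| = |B − H| = 63.058.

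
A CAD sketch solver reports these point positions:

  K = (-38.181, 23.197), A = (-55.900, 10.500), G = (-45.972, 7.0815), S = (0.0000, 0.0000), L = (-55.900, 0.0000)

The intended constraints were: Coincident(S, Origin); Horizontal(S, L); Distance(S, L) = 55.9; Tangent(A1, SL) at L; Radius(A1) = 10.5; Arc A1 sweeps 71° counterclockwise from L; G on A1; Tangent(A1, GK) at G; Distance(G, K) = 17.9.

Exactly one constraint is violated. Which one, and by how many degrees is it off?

Tangent(A1, GK) at G — off by 6.80°.

S = (0.00, 0.00) ✓; S.y = 0.00, L.y = 0.00 ✓; |SL| = 55.90 ✓; ∠(AL, LS) = 90.00° ✓; |AL| = 10.50 ✓; bearing(A→G) − bearing(A→L) = 71.00° ✓; |AG| = 10.50 ✓; ∠(AG, GK) = 96.80° ✗; |GK| = 17.90 ✓.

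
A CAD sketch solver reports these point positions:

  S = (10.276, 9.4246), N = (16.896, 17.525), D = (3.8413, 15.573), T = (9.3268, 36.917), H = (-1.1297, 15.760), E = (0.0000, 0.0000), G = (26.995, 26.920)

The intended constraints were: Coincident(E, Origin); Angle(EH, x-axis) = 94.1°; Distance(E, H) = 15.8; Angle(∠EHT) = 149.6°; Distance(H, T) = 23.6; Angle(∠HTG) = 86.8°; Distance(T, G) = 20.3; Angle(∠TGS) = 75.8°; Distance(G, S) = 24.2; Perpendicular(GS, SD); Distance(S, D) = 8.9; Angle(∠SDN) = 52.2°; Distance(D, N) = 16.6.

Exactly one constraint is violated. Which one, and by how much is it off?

Distance(D, N) = 16.6 — off by 3.40.

E = (0.00, 0.00) ✓; EH at 94.10° ✓; |EH| = 15.80 ✓; ∠EHT = 149.6° ✓; |HT| = 23.60 ✓; ∠HTG = 86.80° ✓; |TG| = 20.30 ✓; ∠TGS = 75.80° ✓; |GS| = 24.20 ✓; ∠(GS, SD) = 90.00° ✓; |SD| = 8.900 ✓; ∠SDN = 52.20° ✓; |DN| = 13.20 ✗.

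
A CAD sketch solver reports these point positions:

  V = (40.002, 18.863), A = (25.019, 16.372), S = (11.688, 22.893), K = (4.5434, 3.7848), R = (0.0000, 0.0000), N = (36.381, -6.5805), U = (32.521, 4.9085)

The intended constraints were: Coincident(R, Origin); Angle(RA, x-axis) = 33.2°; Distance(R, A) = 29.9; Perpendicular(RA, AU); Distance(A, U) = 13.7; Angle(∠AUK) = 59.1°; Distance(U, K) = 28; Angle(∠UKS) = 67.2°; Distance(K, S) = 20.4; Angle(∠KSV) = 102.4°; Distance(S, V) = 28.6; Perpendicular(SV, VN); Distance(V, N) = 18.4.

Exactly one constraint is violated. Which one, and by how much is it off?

Distance(V, N) = 18.4 — off by 7.30.

R = (0.00, 0.00) ✓; RA at 33.20° ✓; |RA| = 29.90 ✓; ∠(RA, AU) = 90.00° ✓; |AU| = 13.70 ✓; ∠AUK = 59.10° ✓; |UK| = 28.00 ✓; ∠UKS = 67.20° ✓; |KS| = 20.40 ✓; ∠KSV = 102.4° ✓; |SV| = 28.60 ✓; ∠(SV, VN) = 90.00° ✓; |VN| = 25.70 ✗.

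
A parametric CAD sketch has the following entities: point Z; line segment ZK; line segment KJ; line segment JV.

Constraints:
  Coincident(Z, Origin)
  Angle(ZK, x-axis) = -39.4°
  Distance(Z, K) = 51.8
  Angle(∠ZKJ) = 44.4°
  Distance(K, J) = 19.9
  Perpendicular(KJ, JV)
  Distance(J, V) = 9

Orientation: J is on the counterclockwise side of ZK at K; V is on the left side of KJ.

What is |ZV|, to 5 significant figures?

32.170

∠ZKJ = 44.4°, so KJ runs at -39.4° + (180° − 44.4°) = 96.200° from the x-axis; with |KJ| = 19.9, J = K + 19.9·(cos 96.200°, sin 96.200°) = (37.878, -13.095). The perpendicularity gives JV at right angles to KJ; with |JV| = 9.0 on the left of KJ, V = J + 9.0·(-0.99415, -0.10800) = (28.931, -14.067). Then |ZV| = |V − Z| = 32.170.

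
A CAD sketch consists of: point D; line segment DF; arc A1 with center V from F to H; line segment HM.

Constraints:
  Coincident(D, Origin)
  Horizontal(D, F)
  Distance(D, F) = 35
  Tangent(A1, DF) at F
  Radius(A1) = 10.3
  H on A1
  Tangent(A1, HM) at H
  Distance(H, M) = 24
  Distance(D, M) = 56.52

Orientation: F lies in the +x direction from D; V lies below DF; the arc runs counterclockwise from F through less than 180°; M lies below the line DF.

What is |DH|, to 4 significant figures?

32.85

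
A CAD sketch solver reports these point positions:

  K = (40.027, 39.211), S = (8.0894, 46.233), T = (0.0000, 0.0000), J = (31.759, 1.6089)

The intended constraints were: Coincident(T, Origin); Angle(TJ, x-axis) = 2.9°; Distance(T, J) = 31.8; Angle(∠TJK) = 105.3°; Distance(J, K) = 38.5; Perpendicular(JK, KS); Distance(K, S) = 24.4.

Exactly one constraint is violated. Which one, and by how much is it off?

Distance(K, S) = 24.4 — off by 8.30.

T = (0.00, 0.00) ✓; TJ at 2.900° ✓; |TJ| = 31.80 ✓; ∠TJK = 105.3° ✓; |JK| = 38.50 ✓; ∠(JK, KS) = 90.00° ✓; |KS| = 32.70 ✗.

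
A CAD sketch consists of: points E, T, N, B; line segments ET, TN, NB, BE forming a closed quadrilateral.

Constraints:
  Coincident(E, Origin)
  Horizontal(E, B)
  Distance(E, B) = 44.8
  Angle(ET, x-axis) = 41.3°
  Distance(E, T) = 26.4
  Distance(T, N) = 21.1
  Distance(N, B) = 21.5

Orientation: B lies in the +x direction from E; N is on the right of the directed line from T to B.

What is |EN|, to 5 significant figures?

23.798

Checks: |TN| = 21.10 ✓; |NB| = 21.50 ✓.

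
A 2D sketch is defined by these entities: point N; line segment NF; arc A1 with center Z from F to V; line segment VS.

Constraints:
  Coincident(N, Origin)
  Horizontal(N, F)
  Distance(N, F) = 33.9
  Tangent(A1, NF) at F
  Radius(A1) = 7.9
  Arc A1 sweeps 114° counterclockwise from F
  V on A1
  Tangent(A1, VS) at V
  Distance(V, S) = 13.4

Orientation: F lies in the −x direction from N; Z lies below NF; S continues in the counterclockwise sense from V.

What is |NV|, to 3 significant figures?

42.6

N is at the origin; NF is horizontal with |NF| = 33.9 and F on the −x side, so F = (-33.9, 0.00). Since A1 is tangent to NF there, ZF ⟂ NF, so Z = F + (0, -7.9) = (-33.9, -7.90). On A1, F sits at bearing 90° from Z; a 114° counterclockwise sweep puts V at bearing 204°, so V = Z + 7.9·(cos 204°, sin 204°) = (-41.1, -11.1). Then |NV| = |V − N| = 42.6.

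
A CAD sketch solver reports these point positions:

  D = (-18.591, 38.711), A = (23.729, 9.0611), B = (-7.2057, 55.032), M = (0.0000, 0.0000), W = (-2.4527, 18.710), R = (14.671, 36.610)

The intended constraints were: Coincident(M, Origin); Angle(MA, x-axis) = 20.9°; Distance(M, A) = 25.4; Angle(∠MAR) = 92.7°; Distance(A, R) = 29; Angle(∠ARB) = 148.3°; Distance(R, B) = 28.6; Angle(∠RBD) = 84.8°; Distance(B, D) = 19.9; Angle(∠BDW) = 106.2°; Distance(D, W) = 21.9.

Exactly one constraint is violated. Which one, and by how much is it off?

Distance(D, W) = 21.9 — off by 3.80.

M = (0.00, 0.00) ✓; MA at 20.90° ✓; |MA| = 25.40 ✓; ∠MAR = 92.70° ✓; |AR| = 29.00 ✓; ∠ARB = 148.3° ✓; |RB| = 28.60 ✓; ∠RBD = 84.80° ✓; |BD| = 19.90 ✓; ∠BDW = 106.2° ✓; |DW| = 25.70 ✗.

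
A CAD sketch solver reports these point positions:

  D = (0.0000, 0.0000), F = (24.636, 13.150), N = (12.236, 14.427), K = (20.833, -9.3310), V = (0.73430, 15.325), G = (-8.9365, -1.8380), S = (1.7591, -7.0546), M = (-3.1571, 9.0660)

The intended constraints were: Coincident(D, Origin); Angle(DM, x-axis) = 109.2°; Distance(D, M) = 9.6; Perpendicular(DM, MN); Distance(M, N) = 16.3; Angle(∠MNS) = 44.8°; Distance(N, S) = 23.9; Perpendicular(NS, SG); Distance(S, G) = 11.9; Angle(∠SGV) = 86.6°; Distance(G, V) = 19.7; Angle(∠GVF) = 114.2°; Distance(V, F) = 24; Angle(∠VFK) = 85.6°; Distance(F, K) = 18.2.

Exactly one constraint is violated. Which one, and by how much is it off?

Distance(F, K) = 18.2 — off by 4.60.

D = (0.00, 0.00) ✓; DM at 109.2° ✓; |DM| = 9.600 ✓; ∠(DM, MN) = 90.00° ✓; |MN| = 16.30 ✓; ∠MNS = 44.80° ✓; |NS| = 23.90 ✓; ∠(NS, SG) = 90.00° ✓; |SG| = 11.90 ✓; ∠SGV = 86.60° ✓; |GV| = 19.70 ✓; ∠GVF = 114.2° ✓; |VF| = 24.00 ✓; ∠VFK = 85.60° ✓; |FK| = 22.80 ✗.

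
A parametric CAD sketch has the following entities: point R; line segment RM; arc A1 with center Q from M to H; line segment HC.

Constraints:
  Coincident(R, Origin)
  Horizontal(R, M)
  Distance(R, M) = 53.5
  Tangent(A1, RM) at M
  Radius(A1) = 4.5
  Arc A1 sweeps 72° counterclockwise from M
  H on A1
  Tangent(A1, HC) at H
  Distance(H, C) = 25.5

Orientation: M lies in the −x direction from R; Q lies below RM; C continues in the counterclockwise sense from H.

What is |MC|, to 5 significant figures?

29.942

R is at the origin; R and M share the same y with |RM| = 53.5 and M on the −x side, so M = (-53.500, 0.0000). A1 meets RM tangentially, so QM is at right angles to RM, so Q = M + (0, -4.5) = (-53.500, -4.5000). On A1, M sits at bearing 90° from Q; a 72° counterclockwise sweep puts H at bearing 162°, so H = Q + 4.5·(cos 162°, sin 162°) = (-57.780, -3.1094). Tangency of A1 to HC means the radius QH is perpendicular to HC, so HC runs along (−sin 162°, cos 162°); with |HC| = 25.5, C = (-65.660, -27.361). Then |MC| = |C − M| = 29.942.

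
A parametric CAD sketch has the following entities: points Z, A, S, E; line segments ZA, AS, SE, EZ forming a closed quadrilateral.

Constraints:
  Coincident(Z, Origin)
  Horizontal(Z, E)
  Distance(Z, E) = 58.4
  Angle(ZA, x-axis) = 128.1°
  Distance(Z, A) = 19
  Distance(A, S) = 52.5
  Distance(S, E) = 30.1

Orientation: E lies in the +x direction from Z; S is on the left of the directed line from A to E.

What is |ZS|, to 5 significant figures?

46.580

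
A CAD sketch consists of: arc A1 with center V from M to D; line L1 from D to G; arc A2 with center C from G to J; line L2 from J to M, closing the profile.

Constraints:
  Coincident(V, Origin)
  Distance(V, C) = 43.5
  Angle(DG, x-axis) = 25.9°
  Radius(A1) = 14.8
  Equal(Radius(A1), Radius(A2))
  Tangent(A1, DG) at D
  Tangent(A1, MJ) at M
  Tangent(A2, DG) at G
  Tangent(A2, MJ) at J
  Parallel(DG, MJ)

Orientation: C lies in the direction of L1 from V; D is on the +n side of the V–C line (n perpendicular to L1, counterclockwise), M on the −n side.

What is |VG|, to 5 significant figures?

45.949

Tangency of A1 to both parallel lines with radius 14.8 puts D and M at V ± 14.8·n: D = (-6.4647, 13.313), M = (6.4647, -13.313). Equal radii place G and J the same way about C: G = C + 14.8·n = (32.666, 32.314), J = C − 14.8·n = (45.595, 5.6874). Then |VG| = |G − V| = 45.949.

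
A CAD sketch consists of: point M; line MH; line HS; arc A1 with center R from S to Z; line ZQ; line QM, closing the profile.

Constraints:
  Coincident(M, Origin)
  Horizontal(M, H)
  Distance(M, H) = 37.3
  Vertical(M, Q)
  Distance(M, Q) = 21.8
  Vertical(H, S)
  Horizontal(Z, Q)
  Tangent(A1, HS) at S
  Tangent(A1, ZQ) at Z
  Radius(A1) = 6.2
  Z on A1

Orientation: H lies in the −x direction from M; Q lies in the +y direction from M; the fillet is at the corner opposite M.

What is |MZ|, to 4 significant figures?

37.98

The virtual corner opposite M is at (-37.30, 21.80). Since A1 is tangent to HS there, RS ⟂ HS and A1 meets ZQ tangentially, so RZ is at right angles to ZQ, with radius 6.2, so the center R sits 6.2 in from both sides at R = (-31.10, 15.60). That places the tangent points at S = (-37.30, 15.60) on HS and Z = (-31.10, 21.80) on ZQ. Then |MZ| = |Z − M| = 37.98.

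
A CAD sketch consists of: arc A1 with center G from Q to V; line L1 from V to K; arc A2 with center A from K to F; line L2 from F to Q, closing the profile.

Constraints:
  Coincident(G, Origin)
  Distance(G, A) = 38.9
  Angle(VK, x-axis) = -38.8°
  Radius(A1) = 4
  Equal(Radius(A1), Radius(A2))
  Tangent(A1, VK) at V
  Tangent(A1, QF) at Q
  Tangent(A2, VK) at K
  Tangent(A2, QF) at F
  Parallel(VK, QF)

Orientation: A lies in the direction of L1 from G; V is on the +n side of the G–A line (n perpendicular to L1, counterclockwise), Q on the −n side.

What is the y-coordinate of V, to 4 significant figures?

3.117

The slot axis is L1's direction at -38.8°, so u = (cos -38.8°, sin -38.8°) = (0.7793, -0.6266) and n = (−sin -38.8°, cos -38.8°) = (0.6266, 0.7793). G is at the origin and A lies 38.9 along u from G, so A = 38.9·u = (30.32, -24.37). Tangency of A1 to both parallel lines with radius 4.0 puts V and Q at G ± 4.0·n: V = (2.506, 3.117), Q = (-2.506, -3.117). So V.y = 3.117.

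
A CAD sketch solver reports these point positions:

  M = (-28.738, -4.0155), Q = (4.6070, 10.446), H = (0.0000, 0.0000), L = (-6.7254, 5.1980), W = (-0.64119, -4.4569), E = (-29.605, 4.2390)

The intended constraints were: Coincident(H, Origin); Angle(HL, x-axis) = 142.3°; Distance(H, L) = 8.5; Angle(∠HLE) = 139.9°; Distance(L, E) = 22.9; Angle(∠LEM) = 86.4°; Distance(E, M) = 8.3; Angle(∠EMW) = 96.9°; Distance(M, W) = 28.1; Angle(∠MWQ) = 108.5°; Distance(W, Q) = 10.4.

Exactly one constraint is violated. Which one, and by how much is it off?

Distance(W, Q) = 10.4 — off by 5.40.

H = (0.00, 0.00) ✓; HL at 142.3° ✓; |HL| = 8.500 ✓; ∠HLE = 139.9° ✓; |LE| = 22.90 ✓; ∠LEM = 86.40° ✓; |EM| = 8.300 ✓; ∠EMW = 96.90° ✓; |MW| = 28.10 ✓; ∠MWQ = 108.5° ✓; |WQ| = 15.80 ✗.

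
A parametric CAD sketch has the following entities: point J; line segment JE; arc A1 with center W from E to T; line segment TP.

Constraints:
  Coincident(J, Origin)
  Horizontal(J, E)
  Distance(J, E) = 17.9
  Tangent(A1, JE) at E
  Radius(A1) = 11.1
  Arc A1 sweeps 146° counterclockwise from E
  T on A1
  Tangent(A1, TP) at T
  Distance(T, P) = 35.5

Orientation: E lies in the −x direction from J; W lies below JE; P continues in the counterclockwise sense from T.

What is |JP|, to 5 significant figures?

40.505

On A1, E sits at bearing 90° from W; a 146° counterclockwise sweep puts T at bearing 236°, so T = W + 11.1·(cos 236°, sin 236°) = (-24.107, -20.302). Since A1 is tangent to TP there, WT ⟂ TP, so TP runs along (−sin 236°, cos 236°); with |TP| = 35.5, P = (5.3238, -40.154). Then |JP| = |P − J| = 40.505.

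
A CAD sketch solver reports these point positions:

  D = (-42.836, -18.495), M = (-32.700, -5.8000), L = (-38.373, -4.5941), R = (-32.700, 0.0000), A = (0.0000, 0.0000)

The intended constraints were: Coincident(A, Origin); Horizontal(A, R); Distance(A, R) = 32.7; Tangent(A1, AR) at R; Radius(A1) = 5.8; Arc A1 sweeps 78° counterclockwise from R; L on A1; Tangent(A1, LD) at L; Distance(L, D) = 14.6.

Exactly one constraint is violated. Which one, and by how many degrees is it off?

Tangent(A1, LD) at L — off by 5.80°.

A = (0.00, 0.00) ✓; A.y = 0.00, R.y = 0.00 ✓; |AR| = 32.70 ✓; ∠(MR, RA) = 90.00° ✓; |MR| = 5.800 ✓; bearing(M→L) − bearing(M→R) = 78.00° ✓; |ML| = 5.800 ✓; ∠(ML, LD) = 95.80° ✗; |LD| = 14.60 ✓.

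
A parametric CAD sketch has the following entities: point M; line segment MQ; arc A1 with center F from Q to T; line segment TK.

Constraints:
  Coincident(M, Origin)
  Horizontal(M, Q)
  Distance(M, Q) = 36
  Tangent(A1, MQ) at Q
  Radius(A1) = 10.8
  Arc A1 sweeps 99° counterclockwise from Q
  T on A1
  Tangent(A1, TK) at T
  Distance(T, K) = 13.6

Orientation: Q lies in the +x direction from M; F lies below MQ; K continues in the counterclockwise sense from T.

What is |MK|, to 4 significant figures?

37.76

M is at the origin; MQ is horizontal with |MQ| = 36.0 and Q on the +x side, so Q = (36.00, 0.000). Since A1 is tangent to MQ there, FQ ⟂ MQ, so F = Q + (0, -10.8) = (36.00, -10.80). On A1, Q sits at bearing 90° from F; a 99° counterclockwise sweep puts T at bearing 189°, so T = F + 10.8·(cos 189°, sin 189°) = (25.33, -12.49). Since A1 is tangent to TK there, FT ⟂ TK, so TK runs along (−sin 189°, cos 189°); with |TK| = 13.6, K = (27.46, -25.92). Then |MK| = |K − M| = 37.76.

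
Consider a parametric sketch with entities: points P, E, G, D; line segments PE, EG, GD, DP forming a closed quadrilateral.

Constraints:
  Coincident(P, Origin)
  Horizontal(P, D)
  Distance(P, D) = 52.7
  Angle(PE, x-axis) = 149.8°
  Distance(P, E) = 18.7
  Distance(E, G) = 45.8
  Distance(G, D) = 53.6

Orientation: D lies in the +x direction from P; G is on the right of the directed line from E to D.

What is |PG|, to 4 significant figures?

30.58

P is at the origin; P and D share the same y with |PD| = 52.7 and D in +x, so D = (52.7, 0). PE runs at 149.8° with |PE| = 18.7, so E = (-16.16, 9.406). G is determined by |EG| = 45.8 and |GD| = 53.6 together: it lies at the intersection of circle(E, 45.8) and circle(D, 53.6). With |ED| = 69.50, the foot of the radical line on ED is 29.17 from E and the perpendicular offset is √(45.8² − 29.17²) = 35.31. Taking the right-of-ED solution: G = (7.964, -29.52).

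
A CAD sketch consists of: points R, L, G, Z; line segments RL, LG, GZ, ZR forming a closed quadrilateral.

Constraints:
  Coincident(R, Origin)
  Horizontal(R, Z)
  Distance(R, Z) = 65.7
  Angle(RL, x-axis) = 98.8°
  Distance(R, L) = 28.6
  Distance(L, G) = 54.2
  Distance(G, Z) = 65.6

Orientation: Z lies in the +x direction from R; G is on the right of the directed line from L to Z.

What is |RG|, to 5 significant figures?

25.615

R is at the origin; RZ is horizontal with |RZ| = 65.7 and Z in +x, so Z = (65.7, 0). RL runs at 98.8° with |RL| = 28.6, so L = (-4.3754, 28.263). G is determined by |LG| = 54.2 and |GZ| = 65.6 together: it lies at the intersection of circle(L, 54.2) and circle(Z, 65.6). With |LZ| = 75.560, the foot of the radical line on LZ is 28.743 from L and the perpendicular offset is √(54.2² − 28.743²) = 45.951. Taking the right-of-LZ solution: G = (5.0932, -25.103).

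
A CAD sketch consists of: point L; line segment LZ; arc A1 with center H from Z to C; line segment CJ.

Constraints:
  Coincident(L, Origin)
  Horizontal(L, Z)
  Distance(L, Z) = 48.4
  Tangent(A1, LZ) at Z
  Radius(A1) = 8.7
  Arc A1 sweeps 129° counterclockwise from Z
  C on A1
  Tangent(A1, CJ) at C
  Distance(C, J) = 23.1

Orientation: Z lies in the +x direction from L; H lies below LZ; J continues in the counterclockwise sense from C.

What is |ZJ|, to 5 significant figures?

33.055

L is at the origin; L and Z share the same y with |LZ| = 48.4 and Z on the +x side, so Z = (48.400, 0.0000). Since A1 is tangent to LZ there, HZ ⟂ LZ, so H = Z + (0, -8.7) = (48.400, -8.7000). On A1, Z sits at bearing 90° from H; a 129° counterclockwise sweep puts C at bearing 219°, so C = H + 8.7·(cos 219°, sin 219°) = (41.639, -14.175). A1 meets CJ tangentially, so HC is at right angles to CJ, so CJ runs along (−sin 219°, cos 219°); with |CJ| = 23.1, J = (56.176, -32.127). Then |ZJ| = |J − Z| = 33.055.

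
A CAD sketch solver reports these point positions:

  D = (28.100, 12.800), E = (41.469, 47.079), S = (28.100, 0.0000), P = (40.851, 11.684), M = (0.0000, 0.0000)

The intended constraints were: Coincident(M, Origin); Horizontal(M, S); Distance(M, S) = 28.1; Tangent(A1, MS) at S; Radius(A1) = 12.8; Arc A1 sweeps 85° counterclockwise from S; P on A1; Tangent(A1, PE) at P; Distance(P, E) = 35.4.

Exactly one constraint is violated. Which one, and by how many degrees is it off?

Tangent(A1, PE) at P — off by 4.00°.

M = (0.00, 0.00) ✓; M.y = 0.00, S.y = 0.00 ✓; |MS| = 28.10 ✓; ∠(DS, SM) = 90.00° ✓; |DS| = 12.80 ✓; bearing(D→P) − bearing(D→S) = 85.00° ✓; |DP| = 12.80 ✓; ∠(DP, PE) = 86.00° ✗; |PE| = 35.40 ✓.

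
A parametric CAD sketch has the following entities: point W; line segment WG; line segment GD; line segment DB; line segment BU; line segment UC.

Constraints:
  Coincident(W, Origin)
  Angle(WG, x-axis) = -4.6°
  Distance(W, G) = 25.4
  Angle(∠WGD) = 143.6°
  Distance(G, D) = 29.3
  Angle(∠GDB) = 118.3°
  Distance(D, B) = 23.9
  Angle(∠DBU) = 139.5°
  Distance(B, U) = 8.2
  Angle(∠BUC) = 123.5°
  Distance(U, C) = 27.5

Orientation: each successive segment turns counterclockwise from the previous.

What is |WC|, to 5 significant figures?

41.375

W is at the origin; WG runs at -4.6° with length 25.4, so G = (25.318, -2.0371). ∠WGD = 143.6° gives GD at 31.800° from the x-axis; with |GD| = 29.3, D = (50.220, 13.403). ∠GDB = 118.3° gives DB at 93.500° from the x-axis; with |DB| = 23.9, B = (48.761, 37.258). ∠DBU = 139.5° gives BU at 134.00° from the x-axis; with |BU| = 8.2, U = (43.065, 43.157). ∠BUC = 123.5° gives UC at -169.50° from the x-axis; with |UC| = 27.5, C = (16.025, 38.145). Then |WC| = |C − W| = 41.375.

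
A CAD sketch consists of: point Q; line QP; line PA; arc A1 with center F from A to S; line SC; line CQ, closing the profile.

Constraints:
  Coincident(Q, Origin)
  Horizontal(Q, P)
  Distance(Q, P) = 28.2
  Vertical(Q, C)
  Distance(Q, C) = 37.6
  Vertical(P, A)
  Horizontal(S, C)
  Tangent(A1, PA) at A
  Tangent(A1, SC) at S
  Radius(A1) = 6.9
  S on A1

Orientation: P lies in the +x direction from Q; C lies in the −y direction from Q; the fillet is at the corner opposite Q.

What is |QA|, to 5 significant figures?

41.686

Q is at the origin; Q and P share the same y with |QP| = 28.2 and P on the +x side, so P = (28.200, 0.0000). QC is vertical with |QC| = 37.6 and C on the −y side, so C = (0.0000, -37.600). The virtual corner opposite Q is at (28.200, -37.600). The tangent condition forces FA to be normal to PA and since A1 is tangent to SC there, FS ⟂ SC, with radius 6.9, so the center F sits 6.9 in from both sides at F = (21.300, -30.700). That places the tangent points at A = (28.200, -30.700) on PA and S = (21.300, -37.600) on SC. Then |QA| = |A − Q| = 41.686.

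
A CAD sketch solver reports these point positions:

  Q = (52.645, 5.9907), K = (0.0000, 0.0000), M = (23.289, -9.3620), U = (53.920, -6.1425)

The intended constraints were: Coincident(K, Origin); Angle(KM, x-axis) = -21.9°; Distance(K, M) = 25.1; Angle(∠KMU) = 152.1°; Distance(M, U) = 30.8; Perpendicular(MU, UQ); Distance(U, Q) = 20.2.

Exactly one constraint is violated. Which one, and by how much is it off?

Distance(U, Q) = 20.2 — off by 8.00.

K = (0.00, 0.00) ✓; KM at -21.90° ✓; |KM| = 25.10 ✓; ∠KMU = 152.1° ✓; |MU| = 30.80 ✓; ∠(MU, UQ) = 90.00° ✓; |UQ| = 12.20 ✗.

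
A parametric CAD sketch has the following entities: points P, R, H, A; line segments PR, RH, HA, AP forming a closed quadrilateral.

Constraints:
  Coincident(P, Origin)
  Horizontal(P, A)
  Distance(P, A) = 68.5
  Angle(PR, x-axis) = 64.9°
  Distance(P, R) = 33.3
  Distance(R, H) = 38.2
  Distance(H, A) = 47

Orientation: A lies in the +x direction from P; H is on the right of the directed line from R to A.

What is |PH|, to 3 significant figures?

23.2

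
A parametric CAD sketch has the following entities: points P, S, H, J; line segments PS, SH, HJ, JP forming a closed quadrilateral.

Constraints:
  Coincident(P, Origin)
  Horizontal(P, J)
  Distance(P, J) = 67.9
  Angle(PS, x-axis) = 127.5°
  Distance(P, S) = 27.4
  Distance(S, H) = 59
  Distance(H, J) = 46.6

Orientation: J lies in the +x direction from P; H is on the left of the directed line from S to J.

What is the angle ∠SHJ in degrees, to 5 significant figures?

111.04°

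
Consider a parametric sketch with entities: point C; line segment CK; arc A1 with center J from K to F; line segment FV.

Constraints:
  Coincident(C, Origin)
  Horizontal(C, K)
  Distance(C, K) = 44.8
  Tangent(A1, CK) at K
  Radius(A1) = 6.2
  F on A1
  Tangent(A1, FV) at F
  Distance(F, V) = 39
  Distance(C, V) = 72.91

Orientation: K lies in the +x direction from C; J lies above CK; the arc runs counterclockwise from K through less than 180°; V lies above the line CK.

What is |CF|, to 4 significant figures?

51.11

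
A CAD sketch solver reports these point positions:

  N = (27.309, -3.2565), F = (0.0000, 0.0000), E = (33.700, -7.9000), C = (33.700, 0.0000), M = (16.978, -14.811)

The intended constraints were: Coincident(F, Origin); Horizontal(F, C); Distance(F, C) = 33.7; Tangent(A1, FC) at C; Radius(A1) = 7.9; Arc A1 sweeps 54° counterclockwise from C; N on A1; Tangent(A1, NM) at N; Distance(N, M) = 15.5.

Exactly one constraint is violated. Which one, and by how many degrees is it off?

Tangent(A1, NM) at N — off by 5.80°.

F = (0.00, 0.00) ✓; F.y = 0.00, C.y = 0.00 ✓; |FC| = 33.70 ✓; ∠(EC, CF) = 90.00° ✓; |EC| = 7.900 ✓; bearing(E→N) − bearing(E→C) = 54.00° ✓; |EN| = 7.900 ✓; ∠(EN, NM) = 95.80° ✗; |NM| = 15.50 ✓.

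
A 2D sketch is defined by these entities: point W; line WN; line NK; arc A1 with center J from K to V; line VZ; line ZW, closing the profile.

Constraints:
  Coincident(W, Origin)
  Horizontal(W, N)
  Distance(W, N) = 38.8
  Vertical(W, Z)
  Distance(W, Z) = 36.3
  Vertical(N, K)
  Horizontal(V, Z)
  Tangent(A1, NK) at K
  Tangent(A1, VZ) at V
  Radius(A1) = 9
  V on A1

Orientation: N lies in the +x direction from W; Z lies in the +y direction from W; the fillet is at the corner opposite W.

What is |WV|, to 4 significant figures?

46.97

The virtual corner opposite W is at (38.80, 36.30). Tangency of A1 to NK means the radius JK is perpendicular to NK and since A1 is tangent to VZ there, JV ⟂ VZ, with radius 9.0, so the center J sits 9.0 in from both sides at J = (29.80, 27.30). That places the tangent points at K = (38.80, 27.30) on NK and V = (29.80, 36.30) on VZ. Then |WV| = |V − W| = 46.97.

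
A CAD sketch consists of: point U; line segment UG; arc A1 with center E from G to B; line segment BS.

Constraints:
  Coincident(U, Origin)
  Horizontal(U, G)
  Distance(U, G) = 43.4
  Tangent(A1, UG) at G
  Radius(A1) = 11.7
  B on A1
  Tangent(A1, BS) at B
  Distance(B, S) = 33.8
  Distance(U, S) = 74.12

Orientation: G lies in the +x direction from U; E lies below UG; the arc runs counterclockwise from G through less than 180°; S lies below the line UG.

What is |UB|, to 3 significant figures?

40.8

Checks: |EB| = 11.70 ✓; ∠(EB, BS) = 90.00° ✓; |BS| = 33.80 ✓; |US| = 74.12 ✓.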